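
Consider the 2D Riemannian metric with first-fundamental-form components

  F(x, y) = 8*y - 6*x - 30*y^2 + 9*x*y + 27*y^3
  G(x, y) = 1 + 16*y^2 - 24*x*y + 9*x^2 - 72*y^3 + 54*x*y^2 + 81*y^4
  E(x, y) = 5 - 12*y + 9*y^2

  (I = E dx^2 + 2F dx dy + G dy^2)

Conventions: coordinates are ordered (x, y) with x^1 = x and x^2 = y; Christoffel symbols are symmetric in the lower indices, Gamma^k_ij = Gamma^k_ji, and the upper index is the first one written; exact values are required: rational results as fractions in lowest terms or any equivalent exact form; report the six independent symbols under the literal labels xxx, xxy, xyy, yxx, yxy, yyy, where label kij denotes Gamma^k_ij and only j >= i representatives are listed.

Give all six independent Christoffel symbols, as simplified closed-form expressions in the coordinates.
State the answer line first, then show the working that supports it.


Answer: Gamma_xxx = 0, Gamma_xxy = (9*y - 6)/(9*x^2 + 54*x*y^2 - 24*x*y + 81*y^4 - 72*y^3 + 25*y^2 - 12*y + 5), Gamma_xyy = (54*y^2 - 48*y + 8)/(9*x^2 + 54*x*y^2 - 24*x*y + 81*y^4 - 72*y^3 + 25*y^2 - 12*y + 5), Gamma_yxx = 0, Gamma_yxy = (9*x + 27*y^2 - 12*y)/(9*x^2 + 54*x*y^2 - 24*x*y + 81*y^4 - 72*y^3 + 25*y^2 - 12*y + 5), Gamma_yyy = (54*x*y - 12*x + 162*y^3 - 108*y^2 + 16*y)/(9*x^2 + 54*x*y^2 - 24*x*y + 81*y^4 - 72*y^3 + 25*y^2 - 12*y + 5)

E = 5 - 12*y + 9*y^2; F = 8*y - 6*x - 30*y^2 + 9*x*y + 27*y^3; G = 1 + 16*y^2 - 24*x*y + 9*x^2 - 72*y^3 + 54*x*y^2 + 81*y^4
Gamma^k_ij = (1/2) g^{kl} (d_i g_jl + d_j g_il - d_l g_ij), with g^inv = (1/(EG-F^2)) [[G, -F], [-F, E]]
first partials: E_x = 0, E_y = -12 + 18*y, F_x = -6 + 9*y, F_y = 8 - 60*y + 9*x + 81*y^2, G_x = -24*y + 18*x + 54*y^2, G_y = 32*y - 24*x - 216*y^2 + 108*x*y + 324*y^3
D = EG - F^2 = 5 - 12*y + 25*y^2 - 24*x*y + 9*x^2 - 72*y^3 + 54*x*y^2 + 81*y^4
expanded: Gamma^x_xx = (G E_x - 2F F_x + F E_y)/(2D), Gamma^x_xy = (G E_y - F G_x)/(2D), Gamma^x_yy = (2G F_y - G G_x - F G_y)/(2D), Gamma^y_xx = (2E F_x - E E_y - F E_x)/(2D), Gamma^y_xy = (E G_x - F E_y)/(2D), Gamma^y_yy = (E G_y - 2F F_y + F G_x)/(2D); substitute and cancel common factors


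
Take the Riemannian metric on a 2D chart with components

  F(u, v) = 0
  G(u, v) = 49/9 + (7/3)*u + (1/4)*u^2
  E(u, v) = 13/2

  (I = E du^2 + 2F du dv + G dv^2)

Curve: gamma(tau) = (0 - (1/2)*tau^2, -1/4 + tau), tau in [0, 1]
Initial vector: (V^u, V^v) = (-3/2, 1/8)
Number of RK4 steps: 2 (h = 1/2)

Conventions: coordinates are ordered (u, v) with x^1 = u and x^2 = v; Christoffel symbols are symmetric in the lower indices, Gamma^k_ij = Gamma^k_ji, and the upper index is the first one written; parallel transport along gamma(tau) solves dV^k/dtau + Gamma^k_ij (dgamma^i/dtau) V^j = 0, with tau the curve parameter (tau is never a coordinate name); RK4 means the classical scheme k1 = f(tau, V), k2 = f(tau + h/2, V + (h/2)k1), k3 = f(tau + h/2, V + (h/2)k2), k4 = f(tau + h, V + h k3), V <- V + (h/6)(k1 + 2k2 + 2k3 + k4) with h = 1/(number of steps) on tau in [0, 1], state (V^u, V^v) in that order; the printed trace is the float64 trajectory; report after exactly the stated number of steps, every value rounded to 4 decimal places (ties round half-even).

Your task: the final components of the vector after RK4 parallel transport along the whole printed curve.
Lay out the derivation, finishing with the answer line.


gamma'(tau) = (-tau, 1); f(tau, V)^k = -Gamma^k_ij(gamma(tau)) gamma'^i(tau) V^j; h = 1/2; intermediate values shown to 6 dp
curve data and Christoffel symbols at the stage parameters:
  tau = 0.000000: gamma = (0.000000, -0.250000), gamma' = (0.000000, 1.000000); Gamma_uuu = 0.000000, Gamma_uuv = 0.000000, Gamma_uvv = -0.179487, Gamma_vuu = 0.000000, Gamma_vuv = 0.214286, Gamma_vvv = 0.000000
  tau = 0.250000: gamma = (-0.031250, 0.000000), gamma' = (-0.250000, 1.000000); Gamma_uuu = 0.000000, Gamma_uuv = 0.000000, Gamma_uvv = -0.178285, Gamma_vuu = 0.000000, Gamma_vuv = 0.215730, Gamma_vvv = 0.000000
  tau = 0.500000: gamma = (-0.125000, 0.250000), gamma' = (-0.500000, 1.000000); Gamma_uuu = 0.000000, Gamma_uuv = 0.000000, Gamma_uvv = -0.174679, Gamma_vuu = 0.000000, Gamma_vuv = 0.220183, Gamma_vvv = 0.000000
  tau = 0.750000: gamma = (-0.281250, 0.500000), gamma' = (-0.750000, 1.000000); Gamma_uuu = 0.000000, Gamma_uuv = 0.000000, Gamma_uvv = -0.168670, Gamma_vuu = 0.000000, Gamma_vuv = 0.228029, Gamma_vvv = 0.000000
  tau = 1.000000: gamma = (-0.500000, 0.750000), gamma' = (-1.000000, 1.000000); Gamma_uuu = 0.000000, Gamma_uuv = 0.000000, Gamma_uvv = -0.160256, Gamma_vuu = 0.000000, Gamma_vuv = 0.240000, Gamma_vvv = 0.000000
step 0: V^u = -1.5000, V^v = 0.1250
step 1: k1 = (0.022436, 0.321429), k2 = (0.036612, 0.333461), k3 = (0.037148, 0.332859), k4 = (0.050907, 0.358269); V <- V + (h/6)(k1 + 2k2 + 2k3 + k4): V^u = -1.4816, V^v = 0.2927
step 2: k1 = (0.051128, 0.358446), k2 = (0.064484, 0.400314), k3 = (0.066249, 0.401342), k4 = (0.079065, 0.466041); V <- V + (h/6)(k1 + 2k2 + 2k3 + k4): V^u = -1.4490, V^v = 0.4950

Answer: V^u = -1.4490, V^v = 0.4950


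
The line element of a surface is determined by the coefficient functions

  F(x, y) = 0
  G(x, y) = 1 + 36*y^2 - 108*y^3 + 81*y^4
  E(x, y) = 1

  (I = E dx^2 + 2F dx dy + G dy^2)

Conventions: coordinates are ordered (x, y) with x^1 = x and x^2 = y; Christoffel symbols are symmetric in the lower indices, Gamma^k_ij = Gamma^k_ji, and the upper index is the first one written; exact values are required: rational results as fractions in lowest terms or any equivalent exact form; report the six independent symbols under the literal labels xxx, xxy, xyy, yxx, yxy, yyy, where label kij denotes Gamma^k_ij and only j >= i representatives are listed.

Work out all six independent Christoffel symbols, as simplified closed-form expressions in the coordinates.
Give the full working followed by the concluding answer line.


E = 1; F = 0; G = 1 + 36*y^2 - 108*y^3 + 81*y^4
Gamma^k_ij = (1/2) g^{kl} (d_i g_jl + d_j g_il - d_l g_ij), with g^inv = (1/(EG-F^2)) [[G, -F], [-F, E]]
first partials: E_x = 0, E_y = 0, F_x = 0, F_y = 0, G_x = 0, G_y = 72*y - 324*y^2 + 324*y^3
D = EG - F^2 = 1 + 36*y^2 - 108*y^3 + 81*y^4
expanded: Gamma^x_xx = (G E_x - 2F F_x + F E_y)/(2D), Gamma^x_xy = (G E_y - F G_x)/(2D), Gamma^x_yy = (2G F_y - G G_x - F G_y)/(2D), Gamma^y_xx = (2E F_x - E E_y - F E_x)/(2D), Gamma^y_xy = (E G_x - F E_y)/(2D), Gamma^y_yy = (E G_y - 2F F_y + F G_x)/(2D); substitute and cancel common factors

Answer: Gamma_xxx = 0, Gamma_xxy = 0, Gamma_xyy = 0, Gamma_yxx = 0, Gamma_yxy = 0, Gamma_yyy = (162*y^3 - 162*y^2 + 36*y)/(81*y^4 - 108*y^3 + 36*y^2 + 1)


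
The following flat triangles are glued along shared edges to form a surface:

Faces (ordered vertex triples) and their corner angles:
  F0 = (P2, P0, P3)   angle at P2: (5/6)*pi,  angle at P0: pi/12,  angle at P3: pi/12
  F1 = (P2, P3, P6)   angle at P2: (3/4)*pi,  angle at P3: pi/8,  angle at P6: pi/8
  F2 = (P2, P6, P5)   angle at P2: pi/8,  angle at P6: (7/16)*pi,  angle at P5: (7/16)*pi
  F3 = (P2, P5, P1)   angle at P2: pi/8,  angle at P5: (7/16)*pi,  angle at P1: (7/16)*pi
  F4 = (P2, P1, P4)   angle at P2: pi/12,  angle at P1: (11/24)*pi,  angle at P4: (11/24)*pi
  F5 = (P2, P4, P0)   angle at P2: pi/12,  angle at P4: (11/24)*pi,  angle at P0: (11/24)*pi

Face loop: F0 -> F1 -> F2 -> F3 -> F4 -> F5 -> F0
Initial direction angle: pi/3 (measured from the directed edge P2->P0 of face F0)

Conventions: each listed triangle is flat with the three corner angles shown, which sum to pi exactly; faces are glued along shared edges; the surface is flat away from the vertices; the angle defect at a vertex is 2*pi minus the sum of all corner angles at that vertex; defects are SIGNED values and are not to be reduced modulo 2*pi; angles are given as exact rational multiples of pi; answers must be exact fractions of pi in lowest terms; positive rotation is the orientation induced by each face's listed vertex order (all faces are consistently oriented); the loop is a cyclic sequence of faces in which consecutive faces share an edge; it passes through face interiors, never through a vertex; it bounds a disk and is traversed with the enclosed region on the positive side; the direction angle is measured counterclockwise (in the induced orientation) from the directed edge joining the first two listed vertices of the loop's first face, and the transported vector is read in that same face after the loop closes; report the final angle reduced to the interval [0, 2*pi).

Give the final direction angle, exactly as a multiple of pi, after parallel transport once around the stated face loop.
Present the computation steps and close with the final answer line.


enclosed vertex P2: corner angles sum to 2*pi, defect = 2*pi - 2*pi = 0
transport around the loop rotates by the sum of enclosed defects; add to the initial angle mod 2*pi
final angle = pi/3 + 0 = pi/3 (mod 2*pi)

Answer: final direction angle = pi/3


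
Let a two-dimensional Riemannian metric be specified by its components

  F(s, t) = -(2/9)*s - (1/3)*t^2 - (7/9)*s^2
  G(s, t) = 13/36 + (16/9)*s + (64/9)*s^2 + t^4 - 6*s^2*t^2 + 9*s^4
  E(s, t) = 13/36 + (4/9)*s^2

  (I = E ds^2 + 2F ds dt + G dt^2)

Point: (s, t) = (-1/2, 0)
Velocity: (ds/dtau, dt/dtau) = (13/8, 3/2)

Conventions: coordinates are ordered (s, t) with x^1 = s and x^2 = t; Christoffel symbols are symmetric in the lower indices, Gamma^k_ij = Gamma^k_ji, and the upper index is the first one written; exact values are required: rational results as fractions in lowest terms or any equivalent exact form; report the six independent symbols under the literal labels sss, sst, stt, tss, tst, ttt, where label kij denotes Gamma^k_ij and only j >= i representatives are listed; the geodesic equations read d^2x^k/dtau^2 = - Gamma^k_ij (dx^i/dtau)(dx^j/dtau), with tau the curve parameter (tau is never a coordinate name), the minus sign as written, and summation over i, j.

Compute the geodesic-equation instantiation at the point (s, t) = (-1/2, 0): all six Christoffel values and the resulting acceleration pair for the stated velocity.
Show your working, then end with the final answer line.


E = 17/36, F = -1/12, G = 29/16 at the point
E_s = -4/9, E_t = 0, F_s = 5/9, F_t = 0, G_s = -59/6, G_t = 0
EG - F^2 = 163/192;  g^inv = (192/163) * [[29/16, 1/12], [1/12, 17/36]]
first-kind symbols [ij,l] = (1/2)(d_i g_jl + d_j g_il - d_l g_ij): [ss,s] = E_s/2 = -2/9, [ss,t] = F_s - E_t/2 = 5/9, [st,s] = E_t/2 = 0, [st,t] = G_s/2 = -59/12, [tt,s] = F_t - G_s/2 = 59/12, [tt,t] = G_t/2 = 0
Gamma^s_ij = (G*[ij,s] - F*[ij,t])/(EG - F^2), Gamma^t_ij = (E*[ij,t] - F*[ij,s])/(EG - F^2)
Gamma_sss = -616/1467, Gamma_sst = -236/489, Gamma_stt = 1711/163, Gamma_tss = 1264/4401, Gamma_tst = -4012/1467, Gamma_ttt = 236/489
d^2s/dtau^2 = -(Gamma_sss*(13/8)^2 + 2*Gamma_sst*(13/8)*(3/2) + Gamma_stt*(3/2)^2) = -236557/11736
d^2t/dtau^2 = -(Gamma_tss*(13/8)^2 + 2*Gamma_tst*(13/8)*(3/2) + Gamma_ttt*(3/2)^2) = 202235/17604

Answer: Gamma_sss = -616/1467, Gamma_sst = -236/489, Gamma_stt = 1711/163, Gamma_tss = 1264/4401, Gamma_tst = -4012/1467, Gamma_ttt = 236/489; accelerations (d^2s/dtau^2, d^2t/dtau^2) = (-236557/11736, 202235/17604)


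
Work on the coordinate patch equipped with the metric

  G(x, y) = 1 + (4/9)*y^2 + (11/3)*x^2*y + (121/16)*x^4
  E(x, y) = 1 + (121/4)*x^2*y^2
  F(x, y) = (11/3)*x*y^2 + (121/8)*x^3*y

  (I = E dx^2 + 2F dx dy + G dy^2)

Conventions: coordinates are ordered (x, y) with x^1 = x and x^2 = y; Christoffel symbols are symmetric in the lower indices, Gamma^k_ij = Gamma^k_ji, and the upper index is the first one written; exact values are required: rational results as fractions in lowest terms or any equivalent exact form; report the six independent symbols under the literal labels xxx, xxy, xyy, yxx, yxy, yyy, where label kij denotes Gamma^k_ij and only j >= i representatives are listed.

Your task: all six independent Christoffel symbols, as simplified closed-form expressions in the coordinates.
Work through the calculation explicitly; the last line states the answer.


E = 1 + (121/4)*x^2*y^2; F = (11/3)*x*y^2 + (121/8)*x^3*y; G = 1 + (4/9)*y^2 + (11/3)*x^2*y + (121/16)*x^4
Gamma^k_ij = (1/2) g^{kl} (d_i g_jl + d_j g_il - d_l g_ij), with g^inv = (1/(EG-F^2)) [[G, -F], [-F, E]]
first partials: E_x = (121/2)*x*y^2, E_y = (121/2)*x^2*y, F_x = (11/3)*y^2 + (363/8)*x^2*y, F_y = (22/3)*x*y + (121/8)*x^3, G_x = (22/3)*x*y + (121/4)*x^3, G_y = (8/9)*y + (11/3)*x^2
D = EG - F^2 = 1 + (4/9)*y^2 + (11/3)*x^2*y + (121/4)*x^2*y^2 + (121/16)*x^4
expanded: Gamma^x_xx = (G E_x - 2F F_x + F E_y)/(2D), Gamma^x_xy = (G E_y - F G_x)/(2D), Gamma^x_yy = (2G F_y - G G_x - F G_y)/(2D), Gamma^y_xx = (2E F_x - E E_y - F E_x)/(2D), Gamma^y_xy = (E G_x - F E_y)/(2D), Gamma^y_yy = (E G_y - 2F F_y + F G_x)/(2D); substitute and cancel common factors

Answer: Gamma_xxx = 4356*x*y^2/(1089*x^4 + 4356*x^2*y^2 + 528*x^2*y + 64*y^2 + 144), Gamma_xxy = 4356*x^2*y/(1089*x^4 + 4356*x^2*y^2 + 528*x^2*y + 64*y^2 + 144), Gamma_xyy = 528*x*y/(1089*x^4 + 4356*x^2*y^2 + 528*x^2*y + 64*y^2 + 144), Gamma_yxx = (2178*x^2*y + 528*y^2)/(1089*x^4 + 4356*x^2*y^2 + 528*x^2*y + 64*y^2 + 144), Gamma_yxy = (2178*x^3 + 528*x*y)/(1089*x^4 + 4356*x^2*y^2 + 528*x^2*y + 64*y^2 + 144), Gamma_yyy = (264*x^2 + 64*y)/(1089*x^4 + 4356*x^2*y^2 + 528*x^2*y + 64*y^2 + 144)


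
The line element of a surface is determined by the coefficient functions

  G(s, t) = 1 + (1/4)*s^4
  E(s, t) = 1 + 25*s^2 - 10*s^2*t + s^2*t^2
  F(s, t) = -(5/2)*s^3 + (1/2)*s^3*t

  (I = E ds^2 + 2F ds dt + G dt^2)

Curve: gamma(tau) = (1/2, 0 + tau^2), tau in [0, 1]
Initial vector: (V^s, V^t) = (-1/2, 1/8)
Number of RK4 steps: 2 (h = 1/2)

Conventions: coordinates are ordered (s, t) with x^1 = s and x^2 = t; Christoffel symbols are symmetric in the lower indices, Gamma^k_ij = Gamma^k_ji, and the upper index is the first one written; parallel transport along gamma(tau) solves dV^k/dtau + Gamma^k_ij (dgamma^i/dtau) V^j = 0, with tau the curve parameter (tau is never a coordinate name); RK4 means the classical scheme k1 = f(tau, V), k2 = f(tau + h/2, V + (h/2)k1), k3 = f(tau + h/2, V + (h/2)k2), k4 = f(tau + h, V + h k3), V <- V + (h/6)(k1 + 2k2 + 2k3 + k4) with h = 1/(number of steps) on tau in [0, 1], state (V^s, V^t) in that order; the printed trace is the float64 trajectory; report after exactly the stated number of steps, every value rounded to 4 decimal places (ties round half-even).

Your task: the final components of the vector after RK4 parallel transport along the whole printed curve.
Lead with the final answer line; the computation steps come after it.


Answer: V^s = -0.6018, V^t = 0.1307

gamma'(tau) = (0, 2*tau); f(tau, V)^k = -Gamma^k_ij(gamma(tau)) gamma'^i(tau) V^j; h = 1/2; intermediate values shown to 6 dp
curve data and Christoffel symbols at the stage parameters:
  tau = 0.000000: gamma = (0.500000, 0.000000), gamma' = (0.000000, 0.000000); Gamma_sss = 1.720430, Gamma_sst = -0.172043, Gamma_stt = 0.000000, Gamma_tss = -0.086022, Gamma_tst = 0.008602, Gamma_ttt = 0.000000
  tau = 0.250000: gamma = (0.500000, 0.062500), gamma' = (0.000000, 0.500000); Gamma_sss = 1.714325, Gamma_sst = -0.173603, Gamma_stt = 0.000000, Gamma_tss = -0.086801, Gamma_tst = 0.008790, Gamma_ttt = 0.000000
  tau = 0.500000: gamma = (0.500000, 0.250000), gamma' = (0.000000, 1.000000); Gamma_sss = 1.694836, Gamma_sst = -0.178404, Gamma_stt = 0.000000, Gamma_tss = -0.089202, Gamma_tst = 0.009390, Gamma_ttt = 0.000000
  tau = 0.750000: gamma = (0.500000, 0.562500), gamma' = (0.000000, 1.500000); Gamma_sss = 1.657951, Gamma_sst = -0.186811, Gamma_stt = 0.000000, Gamma_tss = -0.093406, Gamma_tst = 0.010525, Gamma_ttt = 0.000000
  tau = 1.000000: gamma = (0.500000, 1.000000), gamma' = (0.000000, 2.000000); Gamma_sss = 1.595016, Gamma_sst = -0.199377, Gamma_stt = 0.000000, Gamma_tss = -0.099688, Gamma_tst = 0.012461, Gamma_ttt = 0.000000
step 0: V^s = -0.5000, V^t = 0.1250
step 1: k1 = (0.000000, 0.000000), k2 = (-0.043401, 0.002198), k3 = (-0.044342, 0.002245), k4 = (-0.093157, 0.004903); V <- V + (h/6)(k1 + 2k2 + 2k3 + k4): V^s = -0.5224, V^t = 0.1261
step 2: k1 = (-0.093196, 0.004905), k2 = (-0.152911, 0.008615), k3 = (-0.157094, 0.008850), k4 = (-0.239625, 0.014977); V <- V + (h/6)(k1 + 2k2 + 2k3 + k4): V^s = -0.6018, V^t = 0.1307


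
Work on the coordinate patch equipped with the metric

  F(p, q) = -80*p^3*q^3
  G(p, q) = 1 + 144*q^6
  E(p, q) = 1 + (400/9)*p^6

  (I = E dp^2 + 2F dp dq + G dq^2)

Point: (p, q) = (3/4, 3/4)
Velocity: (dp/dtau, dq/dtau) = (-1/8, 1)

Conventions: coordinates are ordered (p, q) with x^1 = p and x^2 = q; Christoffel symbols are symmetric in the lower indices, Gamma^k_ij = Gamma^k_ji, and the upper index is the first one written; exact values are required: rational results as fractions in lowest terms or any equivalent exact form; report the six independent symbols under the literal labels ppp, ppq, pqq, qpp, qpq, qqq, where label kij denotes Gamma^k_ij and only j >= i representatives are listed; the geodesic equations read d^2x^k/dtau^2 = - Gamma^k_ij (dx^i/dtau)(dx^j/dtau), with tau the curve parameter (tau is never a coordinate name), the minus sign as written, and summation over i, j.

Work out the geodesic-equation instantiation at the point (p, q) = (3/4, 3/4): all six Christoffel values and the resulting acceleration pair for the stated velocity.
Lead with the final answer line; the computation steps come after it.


Answer: Gamma_ppp = 4050/4421, Gamma_ppq = 0, Gamma_pqq = -7290/4421, Gamma_qpp = -7290/4421, Gamma_qpq = 0, Gamma_qqq = 13122/4421; accelerations (d^2p/dtau^2, d^2q/dtau^2) = (231255/141472, -416259/141472)

E = 2281/256, F = -3645/256, G = 6817/256 at the point
E_p = 2025/32, E_q = 0, F_p = -3645/64, F_q = -3645/64, G_p = 0, G_q = 6561/32
EG - F^2 = 4421/128;  g^inv = (128/4421) * [[6817/256, 3645/256], [3645/256, 2281/256]]
first-kind symbols [ij,l] = (1/2)(d_i g_jl + d_j g_il - d_l g_ij): [pp,p] = E_p/2 = 2025/64, [pp,q] = F_p - E_q/2 = -3645/64, [pq,p] = E_q/2 = 0, [pq,q] = G_p/2 = 0, [qq,p] = F_q - G_p/2 = -3645/64, [qq,q] = G_q/2 = 6561/64
Gamma^p_ij = (G*[ij,p] - F*[ij,q])/(EG - F^2), Gamma^q_ij = (E*[ij,q] - F*[ij,p])/(EG - F^2)
Gamma_ppp = 4050/4421, Gamma_ppq = 0, Gamma_pqq = -7290/4421, Gamma_qpp = -7290/4421, Gamma_qpq = 0, Gamma_qqq = 13122/4421
d^2p/dtau^2 = -(Gamma_ppp*(-1/8)^2 + 2*Gamma_ppq*(-1/8)*(1) + Gamma_pqq*(1)^2) = 231255/141472
d^2q/dtau^2 = -(Gamma_qpp*(-1/8)^2 + 2*Gamma_qpq*(-1/8)*(1) + Gamma_qqq*(1)^2) = -416259/141472


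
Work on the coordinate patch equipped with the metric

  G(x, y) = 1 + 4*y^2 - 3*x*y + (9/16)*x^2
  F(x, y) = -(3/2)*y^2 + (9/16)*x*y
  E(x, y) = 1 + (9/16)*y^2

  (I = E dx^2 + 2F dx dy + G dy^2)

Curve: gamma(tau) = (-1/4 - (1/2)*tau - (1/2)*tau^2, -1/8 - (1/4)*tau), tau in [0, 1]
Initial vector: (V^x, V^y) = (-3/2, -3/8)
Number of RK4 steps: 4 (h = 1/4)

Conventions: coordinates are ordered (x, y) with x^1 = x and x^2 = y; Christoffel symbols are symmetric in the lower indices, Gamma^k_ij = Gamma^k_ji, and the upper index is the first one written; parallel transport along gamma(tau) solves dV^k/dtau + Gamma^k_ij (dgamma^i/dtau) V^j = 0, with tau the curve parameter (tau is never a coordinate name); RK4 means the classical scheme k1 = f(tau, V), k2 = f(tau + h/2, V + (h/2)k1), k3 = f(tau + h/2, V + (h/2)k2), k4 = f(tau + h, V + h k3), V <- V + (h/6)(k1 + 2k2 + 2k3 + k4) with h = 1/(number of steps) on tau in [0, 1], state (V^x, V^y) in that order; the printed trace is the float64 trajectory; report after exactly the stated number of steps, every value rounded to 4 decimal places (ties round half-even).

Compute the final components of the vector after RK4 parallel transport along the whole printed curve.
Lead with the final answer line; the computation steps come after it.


Answer: V^x = -1.4300, V^y = -0.3704

gamma'(tau) = (-1/2 - tau, -1/4); f(tau, V)^k = -Gamma^k_ij(gamma(tau)) gamma'^i(tau) V^j; h = 1/4; intermediate values shown to 6 dp
curve data and Christoffel symbols at the stage parameters:
  tau = 0.000000: gamma = (-0.250000, -0.125000), gamma' = (-0.500000, -0.250000); Gamma_xxx = 0.000000, Gamma_xxy = -0.069431, Gamma_xyy = 0.185149, Gamma_yxx = 0.000000, Gamma_yxy = 0.046287, Gamma_yyy = -0.123433
  tau = 0.125000: gamma = (-0.320312, -0.156250), gamma' = (-0.625000, -0.250000); Gamma_xxx = 0.000000, Gamma_xxy = -0.086256, Gamma_xyy = 0.230015, Gamma_yxx = 0.000000, Gamma_yxy = 0.053191, Gamma_yyy = -0.141843
  tau = 0.250000: gamma = (-0.406250, -0.187500), gamma' = (-0.750000, -0.250000); Gamma_xxx = 0.000000, Gamma_xxy = -0.102925, Gamma_xyy = 0.274465, Gamma_yxx = 0.000000, Gamma_yxy = 0.051462, Gamma_yyy = -0.137233
  tau = 0.375000: gamma = (-0.507812, -0.218750), gamma' = (-0.875000, -0.250000); Gamma_xxx = 0.000000, Gamma_xxy = -0.119449, Gamma_xyy = 0.318529, Gamma_yxx = 0.000000, Gamma_yxy = 0.041238, Gamma_yyy = -0.109968
  tau = 0.500000: gamma = (-0.625000, -0.250000), gamma' = (-1.000000, -0.250000); Gamma_xxx = 0.000000, Gamma_xxy = -0.135721, Gamma_xyy = 0.361923, Gamma_yxx = 0.000000, Gamma_yxy = 0.022620, Gamma_yyy = -0.060320
  tau = 0.625000: gamma = (-0.757812, -0.281250), gamma' = (-1.125000, -0.250000); Gamma_xxx = 0.000000, Gamma_xxy = -0.151459, Gamma_xyy = 0.403890, Gamma_yxx = 0.000000, Gamma_yxy = -0.004207, Gamma_yyy = 0.011219
  tau = 0.750000: gamma = (-0.906250, -0.312500), gamma' = (-1.250000, -0.250000); Gamma_xxx = 0.000000, Gamma_xxy = -0.166157, Gamma_xyy = 0.443085, Gamma_yxx = 0.000000, Gamma_yxy = -0.038770, Gamma_yyy = 0.103387
  tau = 0.875000: gamma = (-1.070312, -0.343750), gamma' = (-1.375000, -0.250000); Gamma_xxx = 0.000000, Gamma_xxy = -0.179079, Gamma_xyy = 0.477543, Gamma_yxx = 0.000000, Gamma_yxy = -0.080043, Gamma_yyy = 0.213447
  tau = 1.000000: gamma = (-1.250000, -0.375000), gamma' = (-1.500000, -0.250000); Gamma_xxx = 0.000000, Gamma_xxy = -0.189308, Gamma_xyy = 0.504820, Gamma_yxx = 0.000000, Gamma_yxy = -0.126205, Gamma_yyy = 0.336547
step 0: V^x = -1.5000, V^y = -0.3750
step 1: k1 = (0.021697, -0.014465), k2 = (0.030933, -0.019075), k3 = (0.030906, -0.019059), k4 = (0.041655, -0.020828); V <- V + (h/6)(k1 + 2k2 + 2k3 + k4): V^x = -1.4922, V^y = -0.3796
step 2: k1 = (0.041652, -0.020826), k2 = (0.053917, -0.018614), k3 = (0.053865, -0.018596), k4 = (0.067560, -0.011260); V <- V + (h/6)(k1 + 2k2 + 2k3 + k4): V^x = -1.4787, V^y = -0.3841
step 3: k1 = (0.067548, -0.011258), k2 = (0.082430, 0.002290), k3 = (0.082242, 0.002285), k4 = (0.097741, 0.022806); V <- V + (h/6)(k1 + 2k2 + 2k3 + k4): V^x = -1.4581, V^y = -0.3832
step 4: k1 = (0.097711, 0.022799), k2 = (0.112980, 0.050498), k3 = (0.112455, 0.050264), k4 = (0.126149, 0.084099); V <- V + (h/6)(k1 + 2k2 + 2k3 + k4): V^x = -1.4300, V^y = -0.3704


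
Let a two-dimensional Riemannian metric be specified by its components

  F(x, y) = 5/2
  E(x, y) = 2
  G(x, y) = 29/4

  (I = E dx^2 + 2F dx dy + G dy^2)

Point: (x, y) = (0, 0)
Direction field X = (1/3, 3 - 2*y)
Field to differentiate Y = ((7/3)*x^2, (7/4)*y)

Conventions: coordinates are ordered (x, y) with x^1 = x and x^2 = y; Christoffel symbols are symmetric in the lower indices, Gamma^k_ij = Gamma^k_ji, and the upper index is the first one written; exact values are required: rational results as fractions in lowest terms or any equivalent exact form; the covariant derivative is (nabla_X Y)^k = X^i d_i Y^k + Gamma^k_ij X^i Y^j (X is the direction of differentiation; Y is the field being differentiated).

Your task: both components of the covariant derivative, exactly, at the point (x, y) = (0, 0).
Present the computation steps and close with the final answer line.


E = 2, F = 5/2, G = 29/4 at the point
E_x = 0, E_y = 0, F_x = 0, F_y = 0, G_x = 0, G_y = 0
EG - F^2 = 33/4;  g^inv = (4/33) * [[29/4, -5/2], [-5/2, 2]]
first-kind symbols [ij,l] = (1/2)(d_i g_jl + d_j g_il - d_l g_ij): [xx,x] = E_x/2 = 0, [xx,y] = F_x - E_y/2 = 0, [xy,x] = E_y/2 = 0, [xy,y] = G_x/2 = 0, [yy,x] = F_y - G_x/2 = 0, [yy,y] = G_y/2 = 0
Gamma^x_ij = (G*[ij,x] - F*[ij,y])/(EG - F^2), Gamma^y_ij = (E*[ij,y] - F*[ij,x])/(EG - F^2)
Gamma_xxx = 0, Gamma_xxy = 0, Gamma_xyy = 0, Gamma_yxx = 0, Gamma_yxy = 0, Gamma_yyy = 0
X = (1/3, 3), Y = (0, 0) at the point

Answer: (nabla_X Y)^x = 0, (nabla_X Y)^y = 21/4


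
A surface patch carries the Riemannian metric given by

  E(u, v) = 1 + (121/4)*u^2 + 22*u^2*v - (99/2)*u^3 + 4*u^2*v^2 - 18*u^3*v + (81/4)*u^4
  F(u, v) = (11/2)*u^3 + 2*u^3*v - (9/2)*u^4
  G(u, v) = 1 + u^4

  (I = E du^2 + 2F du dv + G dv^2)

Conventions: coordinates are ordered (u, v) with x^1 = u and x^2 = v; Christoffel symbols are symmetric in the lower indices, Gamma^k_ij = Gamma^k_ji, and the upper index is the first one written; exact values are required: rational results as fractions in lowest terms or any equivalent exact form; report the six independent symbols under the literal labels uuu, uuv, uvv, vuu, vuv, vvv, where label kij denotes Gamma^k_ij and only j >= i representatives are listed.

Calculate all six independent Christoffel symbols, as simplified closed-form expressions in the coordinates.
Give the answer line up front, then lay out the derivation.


Answer: Gamma_uuu = (162*u^3 - 108*u^2*v - 297*u^2 + 16*u*v^2 + 88*u*v + 121*u)/(85*u^4 - 72*u^3*v - 198*u^3 + 16*u^2*v^2 + 88*u^2*v + 121*u^2 + 4), Gamma_uuv = (-36*u^3 + 16*u^2*v + 44*u^2)/(85*u^4 - 72*u^3*v - 198*u^3 + 16*u^2*v^2 + 88*u^2*v + 121*u^2 + 4), Gamma_uvv = 0, Gamma_vuu = (-36*u^3 + 8*u^2*v + 22*u^2)/(85*u^4 - 72*u^3*v - 198*u^3 + 16*u^2*v^2 + 88*u^2*v + 121*u^2 + 4), Gamma_vuv = 8*u^3/(85*u^4 - 72*u^3*v - 198*u^3 + 16*u^2*v^2 + 88*u^2*v + 121*u^2 + 4), Gamma_vvv = 0

E = 1 + (121/4)*u^2 + 22*u^2*v - (99/2)*u^3 + 4*u^2*v^2 - 18*u^3*v + (81/4)*u^4; F = (11/2)*u^3 + 2*u^3*v - (9/2)*u^4; G = 1 + u^4
Gamma^k_ij = (1/2) g^{kl} (d_i g_jl + d_j g_il - d_l g_ij), with g^inv = (1/(EG-F^2)) [[G, -F], [-F, E]]
first partials: E_u = (121/2)*u + 44*u*v - (297/2)*u^2 + 8*u*v^2 - 54*u^2*v + 81*u^3, E_v = 22*u^2 + 8*u^2*v - 18*u^3, F_u = (33/2)*u^2 + 6*u^2*v - 18*u^3, F_v = 2*u^3, G_u = 4*u^3, G_v = 0
D = EG - F^2 = 1 + (121/4)*u^2 + 22*u^2*v - (99/2)*u^3 + 4*u^2*v^2 - 18*u^3*v + (85/4)*u^4
expanded: Gamma^u_uu = (G E_u - 2F F_u + F E_v)/(2D), Gamma^u_uv = (G E_v - F G_u)/(2D), Gamma^u_vv = (2G F_v - G G_u - F G_v)/(2D), Gamma^v_uu = (2E F_u - E E_v - F E_u)/(2D), Gamma^v_uv = (E G_u - F E_v)/(2D), Gamma^v_vv = (E G_v - 2F F_v + F G_u)/(2D); substitute and cancel common factors


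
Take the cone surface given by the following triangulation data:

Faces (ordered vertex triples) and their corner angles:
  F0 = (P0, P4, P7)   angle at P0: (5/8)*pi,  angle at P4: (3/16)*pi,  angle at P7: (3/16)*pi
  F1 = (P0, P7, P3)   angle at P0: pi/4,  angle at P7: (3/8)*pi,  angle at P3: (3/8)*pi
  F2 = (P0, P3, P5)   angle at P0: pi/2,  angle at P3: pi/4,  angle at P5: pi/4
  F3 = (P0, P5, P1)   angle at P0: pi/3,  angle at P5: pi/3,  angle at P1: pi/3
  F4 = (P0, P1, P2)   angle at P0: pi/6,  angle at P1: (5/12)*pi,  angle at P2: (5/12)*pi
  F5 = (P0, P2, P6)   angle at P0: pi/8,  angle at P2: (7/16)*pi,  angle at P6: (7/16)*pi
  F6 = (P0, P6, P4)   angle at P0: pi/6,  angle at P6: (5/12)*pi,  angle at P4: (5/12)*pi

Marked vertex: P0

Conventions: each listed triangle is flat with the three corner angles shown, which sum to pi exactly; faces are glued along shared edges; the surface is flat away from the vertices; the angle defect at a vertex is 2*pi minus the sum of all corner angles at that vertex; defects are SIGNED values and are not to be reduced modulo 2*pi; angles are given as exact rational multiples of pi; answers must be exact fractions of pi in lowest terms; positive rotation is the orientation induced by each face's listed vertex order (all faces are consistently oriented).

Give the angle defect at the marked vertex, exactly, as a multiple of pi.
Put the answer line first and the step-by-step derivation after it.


Answer: defect(P0) = -pi/6

Sum of corner angles at P0: (13/6)*pi
defect = 2*pi - (13/6)*pi


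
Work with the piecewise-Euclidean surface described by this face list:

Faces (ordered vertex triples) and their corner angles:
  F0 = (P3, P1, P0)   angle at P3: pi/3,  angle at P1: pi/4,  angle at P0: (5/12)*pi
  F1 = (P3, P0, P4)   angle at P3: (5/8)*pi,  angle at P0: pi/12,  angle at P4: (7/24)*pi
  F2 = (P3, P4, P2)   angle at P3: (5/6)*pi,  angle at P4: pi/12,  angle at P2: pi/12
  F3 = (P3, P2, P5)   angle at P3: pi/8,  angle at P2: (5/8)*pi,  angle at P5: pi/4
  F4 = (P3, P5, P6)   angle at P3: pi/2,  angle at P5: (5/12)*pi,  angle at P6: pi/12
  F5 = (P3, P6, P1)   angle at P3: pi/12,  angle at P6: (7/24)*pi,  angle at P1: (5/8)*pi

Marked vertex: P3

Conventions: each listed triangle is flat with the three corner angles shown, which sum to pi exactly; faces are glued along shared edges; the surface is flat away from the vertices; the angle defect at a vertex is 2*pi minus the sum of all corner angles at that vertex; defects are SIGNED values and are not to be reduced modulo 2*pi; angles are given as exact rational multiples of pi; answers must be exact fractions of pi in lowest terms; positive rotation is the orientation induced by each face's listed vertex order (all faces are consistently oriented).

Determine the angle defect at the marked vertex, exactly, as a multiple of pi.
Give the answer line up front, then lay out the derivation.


Answer: defect(P3) = -pi/2

Sum of corner angles at P3: (5/2)*pi
defect = 2*pi - (5/2)*pi


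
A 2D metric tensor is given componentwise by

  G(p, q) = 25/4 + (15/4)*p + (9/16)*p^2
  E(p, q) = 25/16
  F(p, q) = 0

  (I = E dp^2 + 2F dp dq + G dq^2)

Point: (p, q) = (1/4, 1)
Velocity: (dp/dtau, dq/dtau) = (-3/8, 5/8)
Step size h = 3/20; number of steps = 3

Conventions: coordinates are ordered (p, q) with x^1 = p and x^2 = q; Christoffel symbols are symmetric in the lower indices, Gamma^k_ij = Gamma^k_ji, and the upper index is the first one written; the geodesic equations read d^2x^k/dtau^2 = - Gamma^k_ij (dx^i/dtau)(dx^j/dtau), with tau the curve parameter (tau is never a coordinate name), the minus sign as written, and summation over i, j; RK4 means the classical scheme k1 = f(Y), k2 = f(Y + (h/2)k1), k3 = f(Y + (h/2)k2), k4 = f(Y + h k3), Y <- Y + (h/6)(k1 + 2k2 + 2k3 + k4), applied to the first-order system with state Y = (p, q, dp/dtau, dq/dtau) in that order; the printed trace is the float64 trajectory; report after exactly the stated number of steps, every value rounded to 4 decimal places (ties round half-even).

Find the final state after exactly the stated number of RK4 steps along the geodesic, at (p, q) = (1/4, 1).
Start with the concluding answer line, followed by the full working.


Answer: p = 0.1344, q = 1.2921, dp/dtau = -0.1349, dq/dtau = 0.6674

f(Y) = (dp/dtau, dq/dtau, -Gamma^p_ij Y'^i Y'^j, -Gamma^q_ij Y'^i Y'^j) with the Gammas evaluated at the stage position; h = 0.150000; intermediate values shown to 6 dp
step 0: p = 0.2500, q = 1.0000, dp/dtau = -0.3750, dq/dtau = 0.6250
step 1:
  k1: at (p, q) = (0.250000, 1.000000), (dp/dtau, dq/dtau) = (-0.375000, 0.625000); Gamma_ppp = 0.000000, Gamma_ppq = 0.000000, Gamma_pqq = -1.290000, Gamma_qpp = 0.000000, Gamma_qpq = 0.279070, Gamma_qqq = 0.000000; k1 = (-0.375000, 0.625000, 0.503906, 0.130814)
  k2: at (p, q) = (0.221875, 1.046875), (dp/dtau, dq/dtau) = (-0.337207, 0.634811); Gamma_ppp = 0.000000, Gamma_ppq = 0.000000, Gamma_pqq = -1.279875, Gamma_qpp = 0.000000, Gamma_qpq = 0.281277, Gamma_qqq = 0.000000; k2 = (-0.337207, 0.634811, 0.515771, 0.120422)
  k3: at (p, q) = (0.224709, 1.047611), (dp/dtau, dq/dtau) = (-0.336317, 0.634032); Gamma_ppp = 0.000000, Gamma_ppq = 0.000000, Gamma_pqq = -1.280895, Gamma_qpp = 0.000000, Gamma_qpq = 0.281053, Gamma_qqq = 0.000000; k3 = (-0.336317, 0.634032, 0.514915, 0.119861)
  k4: at (p, q) = (0.199552, 1.095105), (dp/dtau, dq/dtau) = (-0.297763, 0.642979); Gamma_ppp = 0.000000, Gamma_ppq = 0.000000, Gamma_pqq = -1.271839, Gamma_qpp = 0.000000, Gamma_qpq = 0.283055, Gamma_qqq = 0.000000; k4 = (-0.297763, 0.642979, 0.525806, 0.108385)
  Y <- Y + (h/6)(k1 + 2k2 + 2k3 + k4): p = 0.1995, q = 1.0951, dp/dtau = -0.2977, dq/dtau = 0.6430
step 2:
  k1: at (p, q) = (0.199505, 1.095142), (dp/dtau, dq/dtau) = (-0.297723, 0.642994); Gamma_ppp = 0.000000, Gamma_ppq = 0.000000, Gamma_pqq = -1.271822, Gamma_qpp = 0.000000, Gamma_qpq = 0.283059, Gamma_qqq = 0.000000; k1 = (-0.297723, 0.642994, 0.525824, 0.108374)
  k2: at (p, q) = (0.177176, 1.143366), (dp/dtau, dq/dtau) = (-0.258286, 0.651122); Gamma_ppp = 0.000000, Gamma_ppq = 0.000000, Gamma_pqq = -1.263783, Gamma_qpp = 0.000000, Gamma_qpq = 0.284859, Gamma_qqq = 0.000000; k2 = (-0.258286, 0.651122, 0.535794, 0.095813)
  k3: at (p, q) = (0.180133, 1.143976), (dp/dtau, dq/dtau) = (-0.257538, 0.650180); Gamma_ppp = 0.000000, Gamma_ppq = 0.000000, Gamma_pqq = -1.264848, Gamma_qpp = 0.000000, Gamma_qpq = 0.284619, Gamma_qqq = 0.000000; k3 = (-0.257538, 0.650180, 0.534694, 0.095317)
  k4: at (p, q) = (0.160874, 1.192669), (dp/dtau, dq/dtau) = (-0.217519, 0.657292); Gamma_ppp = 0.000000, Gamma_ppq = 0.000000, Gamma_pqq = -1.257915, Gamma_qpp = 0.000000, Gamma_qpq = 0.286188, Gamma_qqq = 0.000000; k4 = (-0.217519, 0.657292, 0.543460, 0.081834)
  Y <- Y + (h/6)(k1 + 2k2 + 2k3 + k4): p = 0.1608, q = 1.1927, dp/dtau = -0.2175, dq/dtau = 0.6573
step 3:
  k1: at (p, q) = (0.160832, 1.192714), (dp/dtau, dq/dtau) = (-0.217466, 0.657306); Gamma_ppp = 0.000000, Gamma_ppq = 0.000000, Gamma_pqq = -1.257900, Gamma_qpp = 0.000000, Gamma_qpq = 0.286191, Gamma_qqq = 0.000000; k1 = (-0.217466, 0.657306, 0.543477, 0.081817)
  k2: at (p, q) = (0.144522, 1.242012), (dp/dtau, dq/dtau) = (-0.176706, 0.663442); Gamma_ppp = 0.000000, Gamma_ppq = 0.000000, Gamma_pqq = -1.252028, Gamma_qpp = 0.000000, Gamma_qpq = 0.287533, Gamma_qqq = 0.000000; k2 = (-0.176706, 0.663442, 0.551087, 0.067417)
  k3: at (p, q) = (0.147580, 1.242472), (dp/dtau, dq/dtau) = (-0.176135, 0.662362); Gamma_ppp = 0.000000, Gamma_ppq = 0.000000, Gamma_pqq = -1.253129, Gamma_qpp = 0.000000, Gamma_qpq = 0.287281, Gamma_qqq = 0.000000; k3 = (-0.176135, 0.662362, 0.549777, 0.067031)
  k4: at (p, q) = (0.134412, 1.292068), (dp/dtau, dq/dtau) = (-0.135000, 0.667361); Gamma_ppp = 0.000000, Gamma_ppq = 0.000000, Gamma_pqq = -1.248388, Gamma_qpp = 0.000000, Gamma_qpq = 0.288372, Gamma_qqq = 0.000000; k4 = (-0.135000, 0.667361, 0.555995, 0.051961)
  Y <- Y + (h/6)(k1 + 2k2 + 2k3 + k4): p = 0.1344, q = 1.2921, dp/dtau = -0.1349, dq/dtau = 0.6674


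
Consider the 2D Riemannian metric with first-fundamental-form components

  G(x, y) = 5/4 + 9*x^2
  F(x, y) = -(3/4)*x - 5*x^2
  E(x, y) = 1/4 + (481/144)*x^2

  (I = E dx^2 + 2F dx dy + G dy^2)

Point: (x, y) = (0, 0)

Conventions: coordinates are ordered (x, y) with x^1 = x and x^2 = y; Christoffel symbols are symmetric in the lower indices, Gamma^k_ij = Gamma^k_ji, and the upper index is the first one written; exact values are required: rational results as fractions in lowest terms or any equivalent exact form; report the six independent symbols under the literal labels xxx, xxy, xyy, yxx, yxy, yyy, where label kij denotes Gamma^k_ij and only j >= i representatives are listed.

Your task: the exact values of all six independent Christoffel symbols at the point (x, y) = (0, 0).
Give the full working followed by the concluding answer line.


E = 1/4, F = 0, G = 5/4 at the point
E_x = 0, E_y = 0, F_x = -3/4, F_y = 0, G_x = 0, G_y = 0
EG - F^2 = 5/16;  g^inv = (16/5) * [[5/4, 0], [0, 1/4]]
first-kind symbols [ij,l] = (1/2)(d_i g_jl + d_j g_il - d_l g_ij): [xx,x] = E_x/2 = 0, [xx,y] = F_x - E_y/2 = -3/4, [xy,x] = E_y/2 = 0, [xy,y] = G_x/2 = 0, [yy,x] = F_y - G_x/2 = 0, [yy,y] = G_y/2 = 0
Gamma^x_ij = (G*[ij,x] - F*[ij,y])/(EG - F^2), Gamma^y_ij = (E*[ij,y] - F*[ij,x])/(EG - F^2)

Answer: Gamma_xxx = 0, Gamma_xxy = 0, Gamma_xyy = 0, Gamma_yxx = -3/5, Gamma_yxy = 0, Gamma_yyy = 0


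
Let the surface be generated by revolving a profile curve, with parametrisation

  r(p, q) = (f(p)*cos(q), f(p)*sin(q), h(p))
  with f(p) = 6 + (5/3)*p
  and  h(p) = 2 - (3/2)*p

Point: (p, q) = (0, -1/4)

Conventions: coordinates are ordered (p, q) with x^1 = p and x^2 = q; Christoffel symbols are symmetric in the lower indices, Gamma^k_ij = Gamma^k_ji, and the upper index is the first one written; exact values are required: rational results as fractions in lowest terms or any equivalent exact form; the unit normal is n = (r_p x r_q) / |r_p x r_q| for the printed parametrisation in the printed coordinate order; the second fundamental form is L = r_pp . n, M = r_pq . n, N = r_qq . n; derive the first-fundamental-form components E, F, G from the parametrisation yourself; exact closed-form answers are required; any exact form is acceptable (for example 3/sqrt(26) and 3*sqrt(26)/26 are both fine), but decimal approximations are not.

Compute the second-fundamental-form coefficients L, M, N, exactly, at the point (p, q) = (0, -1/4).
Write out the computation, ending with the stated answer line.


f = 6, f' = 5/3, f'' = 0, h' = -3/2, h'' = 0
E = 181/36, F = 0, G = 36; answer radicand W^2 = 181/36
unnormalised second-form numerators: l = 0, m = 0, n = -9; L = l/sqrt(181/36), and similarly M = m/sqrt(W^2), N = n/sqrt(W^2)

Answer: L = 0, M = 0, N = -54*sqrt(181)/181


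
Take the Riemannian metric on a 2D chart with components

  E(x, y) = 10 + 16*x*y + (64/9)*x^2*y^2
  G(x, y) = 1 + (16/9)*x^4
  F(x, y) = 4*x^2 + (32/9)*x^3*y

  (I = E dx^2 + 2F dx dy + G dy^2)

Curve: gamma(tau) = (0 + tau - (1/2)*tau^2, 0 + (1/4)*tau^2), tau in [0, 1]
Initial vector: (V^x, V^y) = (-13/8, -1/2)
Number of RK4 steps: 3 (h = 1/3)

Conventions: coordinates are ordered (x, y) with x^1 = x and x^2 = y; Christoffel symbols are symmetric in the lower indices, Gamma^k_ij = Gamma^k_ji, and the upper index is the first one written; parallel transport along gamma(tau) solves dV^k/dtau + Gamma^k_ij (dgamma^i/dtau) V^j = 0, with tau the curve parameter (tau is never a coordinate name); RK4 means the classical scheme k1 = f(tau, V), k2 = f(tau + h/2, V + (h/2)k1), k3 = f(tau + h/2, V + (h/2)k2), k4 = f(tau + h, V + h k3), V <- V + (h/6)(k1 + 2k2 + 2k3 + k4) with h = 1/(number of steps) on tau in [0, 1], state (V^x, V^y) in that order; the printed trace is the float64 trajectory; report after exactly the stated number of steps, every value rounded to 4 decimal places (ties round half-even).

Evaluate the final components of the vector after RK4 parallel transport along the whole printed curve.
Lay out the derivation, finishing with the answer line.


gamma'(tau) = (1 - tau, (1/2)*tau); f(tau, V)^k = -Gamma^k_ij(gamma(tau)) gamma'^i(tau) V^j; h = 1/3; intermediate values shown to 6 dp
curve data and Christoffel symbols at the stage parameters:
  tau = 0.000000: gamma = (0.000000, 0.000000), gamma' = (1.000000, 0.000000); Gamma_xxx = 0.000000, Gamma_xxy = 0.000000, Gamma_xyy = 0.000000, Gamma_yxx = 0.000000, Gamma_yxy = 0.000000, Gamma_yyy = 0.000000
  tau = 0.166667: gamma = (0.152778, 0.006944), gamma' = (0.833333, 0.083333); Gamma_xxx = 0.005551, Gamma_xxy = 0.122118, Gamma_xyy = 0.000000, Gamma_yxx = 0.000058, Gamma_yxy = 0.001266, Gamma_yyy = 0.000000
  tau = 0.333333: gamma = (0.277778, 0.027778), gamma' = (0.666667, 0.166667); Gamma_xxx = 0.022078, Gamma_xxy = 0.220778, Gamma_xyy = 0.000000, Gamma_yxx = 0.000752, Gamma_yxy = 0.007520, Gamma_yyy = 0.000000
  tau = 0.500000: gamma = (0.375000, 0.062500), gamma' = (0.500000, 0.250000); Gamma_xxx = 0.049012, Gamma_xxy = 0.294074, Gamma_xyy = 0.000000, Gamma_yxx = 0.003001, Gamma_yxy = 0.018005, Gamma_yyy = 0.000000
  tau = 0.666667: gamma = (0.444444, 0.111111), gamma' = (0.333333, 0.333333); Gamma_xxx = 0.085310, Gamma_xxy = 0.341242, Gamma_xyy = 0.000000, Gamma_yxx = 0.007175, Gamma_yxy = 0.028698, Gamma_yyy = 0.000000
  tau = 0.833333: gamma = (0.486111, 0.173611), gamma' = (0.166667, 0.416667); Gamma_xxx = 0.129830, Gamma_xxy = 0.363525, Gamma_xyy = 0.000000, Gamma_yxx = 0.012684, Gamma_yxy = 0.035515, Gamma_yyy = 0.000000
  tau = 1.000000: gamma = (0.500000, 0.250000), gamma' = (0.000000, 0.500000); Gamma_xxx = 0.181818, Gamma_xxy = 0.363636, Gamma_xyy = 0.000000, Gamma_yxx = 0.018182, Gamma_yxy = 0.036364, Gamma_yyy = 0.000000
step 0: V^x = -1.6250, V^y = -0.5000
step 1: k1 = (0.000000, 0.000000), k2 = (0.074936, 0.000777), k3 = (0.074738, 0.000775), k4 = (0.155983, 0.005313); V <- V + (h/6)(k1 + 2k2 + 2k3 + k4): V^x = -1.5997, V^y = -0.4995
step 2: k1 = (0.155932, 0.005311), k2 = (0.227582, 0.013934), k3 = (0.226200, 0.013849), k4 = (0.273027, 0.022962); V <- V + (h/6)(k1 + 2k2 + 2k3 + k4): V^x = -1.5255, V^y = -0.4949
step 3: k1 = (0.273186, 0.022975), k2 = (0.285936, 0.027935), k3 = (0.285518, 0.027894), k4 = (0.260051, 0.026005); V <- V + (h/6)(k1 + 2k2 + 2k3 + k4): V^x = -1.4323, V^y = -0.4860

Answer: V^x = -1.4323, V^y = -0.4860
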